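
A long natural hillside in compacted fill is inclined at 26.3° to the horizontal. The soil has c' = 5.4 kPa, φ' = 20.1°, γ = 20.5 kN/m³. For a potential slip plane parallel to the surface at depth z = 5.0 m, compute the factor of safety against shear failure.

FS = 0.87

For an infinite slope with a slip plane parallel to the surface (no pore pressure): FS = [c' + γz cos²β tanφ'] / [γz sinβ cosβ].
γz = 20.5·5.0 = 102.50 kN/m²
Numerator = 5.4 + 102.50·cos²26.3°·tan20.1° = 5.4 + 102.50·0.8037·0.3659 = 35.546 kPa
Denominator = 102.50·sin26.3°·cos26.3° = 102.50·0.4431·0.8965 = 40.714 kPa
FS = 35.546 / 40.714 = 0.873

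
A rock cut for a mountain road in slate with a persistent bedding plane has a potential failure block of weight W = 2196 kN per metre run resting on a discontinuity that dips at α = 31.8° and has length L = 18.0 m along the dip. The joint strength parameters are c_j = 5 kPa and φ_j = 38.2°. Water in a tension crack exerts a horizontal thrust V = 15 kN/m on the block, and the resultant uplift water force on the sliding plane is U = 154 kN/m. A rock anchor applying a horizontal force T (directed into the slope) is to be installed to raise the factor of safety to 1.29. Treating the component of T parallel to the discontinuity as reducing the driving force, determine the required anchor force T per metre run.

Resolving forces along and normal to the sliding plane, with the horizontal anchor force T adding T·sinα to the effective normal force and T·cosα acting up the plane against the driving force:
FS = [c_jL + (W cosα − U − V sinα + T sinα) tanφ_j] / [W sinα + V cosα − T cosα]
Without the anchor: N' = 1704.5 kN/m, driving T_d = 1169.9 kN/m, resisting R = 5·18.0 + 1704.5·tan38.2° = 1431.3 kN/m, FS = 1.22.
Setting FS = 1.29 and solving for T:
1.29·(1169.9 − T cos31.8°) = 1431.3 + T sin31.8°·tan38.2°
T·(sin31.8°·tan38.2° + 1.29·cos31.8°) = 1.29·1169.9 − 1431.3
T·(0.5270·0.7869 + 1.29·0.8499) = 1509.2 − 1431.3 = 77.9
T·1.5110 = 77.9
T = 51.6 kN/m

T = 52 kN/m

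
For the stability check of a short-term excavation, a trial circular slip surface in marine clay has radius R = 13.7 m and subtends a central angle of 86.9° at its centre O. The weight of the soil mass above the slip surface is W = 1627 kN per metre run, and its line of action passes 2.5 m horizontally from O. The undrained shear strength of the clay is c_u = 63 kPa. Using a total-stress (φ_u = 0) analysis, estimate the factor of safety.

Taking moments about the centre O, the resisting moment is provided by the undrained shear strength acting along the arc:
Arc length L_a = R·θ = 13.7·(86.9°·π/180) = 13.7·1.5167 = 20.78 m
M_R = c_u·L_a·R = 63·20.78·13.7 = 17934.1 kN·m/m
M_D = W·d = 1627·2.5 = 4067.5 kN·m/m
FS = M_R / M_D = 17934.1 / 4067.5 = 4.409

FS = 4.41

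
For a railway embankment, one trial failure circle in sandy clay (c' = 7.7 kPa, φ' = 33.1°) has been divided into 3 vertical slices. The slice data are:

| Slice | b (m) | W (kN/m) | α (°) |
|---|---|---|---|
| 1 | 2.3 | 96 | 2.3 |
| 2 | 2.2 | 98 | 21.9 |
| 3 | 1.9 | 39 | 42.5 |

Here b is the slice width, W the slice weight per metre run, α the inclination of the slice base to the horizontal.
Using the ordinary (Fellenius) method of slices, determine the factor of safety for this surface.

FS = 2.94

Ordinary method of slices: FS = Σ[c'·Δl_i + (W_i cosα_i)·tanφ'] / Σ W_i sinα_i, with Δl_i = b_i / cosα_i.
Slice 1: Δl = 2.3/cos2.3° = 2.302 m; N'_1 = 96·cos2.3° = 95.9; c'Δl = 17.72; W sinα = 3.9
Slice 2: Δl = 2.2/cos21.9° = 2.371 m; N'_2 = 98·cos21.9° = 90.9; c'Δl = 18.26; W sinα = 36.6
Slice 3: Δl = 1.9/cos42.5° = 2.577 m; N'_3 = 39·cos42.5° = 28.8; c'Δl = 19.84; W sinα = 26.3
Σc'Δl = 55.8 kN/m; ΣN' = 215.6 kN/m; ΣW sinα = 66.8 kN/m
Resisting = 55.8 + 215.6·tan33.1° = 55.8 + 140.6 = 196.4 kN/m
FS = 196.4 / 66.8 = 2.942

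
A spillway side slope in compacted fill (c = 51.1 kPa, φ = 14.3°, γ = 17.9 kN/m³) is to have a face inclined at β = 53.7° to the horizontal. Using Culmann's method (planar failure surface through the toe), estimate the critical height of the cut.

Culmann's analysis gives the critical failure plane at α_cr = (β + φ)/2 = (53.7 + 14.3)/2 = 34.0°, and the critical height
H_c = (4c/γ) · sinβ cosφ / [1 − cos(β − φ)]
    = (4·51.1/17.9) · sin53.7°·cos14.3° / [1 − cos(39.4°)]
    = 11.419 · 0.8059·0.9690 / [1 − 0.7727]
    = 11.419 · 0.7810 / 0.2273
    = 39.24 m

H_c = 39.24 m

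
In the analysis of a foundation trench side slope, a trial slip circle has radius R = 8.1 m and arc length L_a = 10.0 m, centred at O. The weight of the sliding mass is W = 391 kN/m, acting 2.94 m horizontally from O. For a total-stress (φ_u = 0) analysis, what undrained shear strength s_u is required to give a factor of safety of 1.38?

s_u = 19.6 kPa

FS = s_u·L_a·R / (W·d), so s_u = FS·W·d / (L_a·R).
s_u = 1.38·391·2.94 / (10.00·8.1) = 1586.4 / 81.00 = 19.58 kPa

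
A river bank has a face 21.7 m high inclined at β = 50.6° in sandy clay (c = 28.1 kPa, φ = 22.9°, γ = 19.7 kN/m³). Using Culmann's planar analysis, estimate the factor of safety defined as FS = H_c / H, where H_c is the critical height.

FS = 1.63

H_c = (4c/γ) · sinβ cosφ / [1 − cos(β − φ)]
    = (4·28.1/19.7) · sin50.6°·cos22.9° / [1 − cos27.7°]
    = 5.706 · 0.7118 / 0.1146 = 35.44 m
FS = H_c / H = 35.44 / 21.7 = 1.633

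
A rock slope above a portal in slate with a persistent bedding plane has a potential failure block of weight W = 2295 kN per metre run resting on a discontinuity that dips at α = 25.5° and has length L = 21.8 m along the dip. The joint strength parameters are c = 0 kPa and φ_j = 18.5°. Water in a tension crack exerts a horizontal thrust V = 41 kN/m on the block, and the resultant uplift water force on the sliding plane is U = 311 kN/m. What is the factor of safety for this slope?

Resolving the block weight along and normal to the plane and applying the Mohr–Coulomb strength on the joint:
N' = W cosα − U − V sinα = 2295·cos25.5° − 311 − 41·sin25.5° = 1742.8 kN/m
Driving force T = W sinα + V cosα = 2295·sin25.5° + 41·cos25.5° = 1025.0 kN/m
Resisting force R = c·L + N'·tanφ_j = 0·21.8 + 1742.8·tan18.5° = 0.0 + 583.1 = 583.1 kN/m
FS = R / T = 583.1 / 1025.0 = 0.569

FS = 0.57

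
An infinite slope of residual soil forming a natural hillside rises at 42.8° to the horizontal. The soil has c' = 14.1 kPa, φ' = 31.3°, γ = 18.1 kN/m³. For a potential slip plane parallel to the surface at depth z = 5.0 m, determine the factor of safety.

For an infinite slope with a slip plane parallel to the surface (no pore pressure): FS = [c' + γz cos²β tanφ'] / [γz sinβ cosβ].
γz = 18.1·5.0 = 90.50 kN/m²
Numerator = 14.1 + 90.50·cos²42.8°·tan31.3° = 14.1 + 90.50·0.5384·0.6080 = 43.723 kPa
Denominator = 90.50·sin42.8°·cos42.8° = 90.50·0.6794·0.7337 = 45.117 kPa
FS = 43.723 / 45.117 = 0.969

FS = 0.97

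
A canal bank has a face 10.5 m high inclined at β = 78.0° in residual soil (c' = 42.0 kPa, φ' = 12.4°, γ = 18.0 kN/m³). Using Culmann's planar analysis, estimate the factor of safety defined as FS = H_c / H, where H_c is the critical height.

FS = 1.45

H_c = (4c'/γ) · sinβ cosφ' / [1 − cos(β − φ')]
    = (4·42.0/18.0) · sin78.0°·cos12.4° / [1 − cos65.6°]
    = 9.333 · 0.9553 / 0.5869 = 15.19 m
FS = H_c / H = 15.19 / 10.5 = 1.447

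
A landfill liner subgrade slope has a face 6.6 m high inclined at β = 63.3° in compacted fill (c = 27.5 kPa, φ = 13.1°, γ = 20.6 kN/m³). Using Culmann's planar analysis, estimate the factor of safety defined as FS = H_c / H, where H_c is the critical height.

H_c = (4c/γ) · sinβ cosφ / [1 − cos(β − φ)]
    = (4·27.5/20.6) · sin63.3°·cos13.1° / [1 − cos50.2°]
    = 5.340 · 0.8701 / 0.3599 = 12.91 m
FS = H_c / H = 12.91 / 6.6 = 1.956

FS = 1.96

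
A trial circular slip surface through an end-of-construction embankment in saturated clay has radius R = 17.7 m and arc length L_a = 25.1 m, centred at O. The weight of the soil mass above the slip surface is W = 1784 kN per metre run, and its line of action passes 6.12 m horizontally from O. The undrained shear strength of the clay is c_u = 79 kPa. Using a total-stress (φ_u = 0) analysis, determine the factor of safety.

Taking moments about the centre O, the resisting moment is provided by the undrained shear strength acting along the arc:
M_R = c_u·L_a·R = 79·25.10·17.7 = 35097.3 kN·m/m
M_D = W·d = 1784·6.12 = 10918.1 kN·m/m
FS = M_R / M_D = 35097.3 / 10918.1 = 3.215

FS = 3.21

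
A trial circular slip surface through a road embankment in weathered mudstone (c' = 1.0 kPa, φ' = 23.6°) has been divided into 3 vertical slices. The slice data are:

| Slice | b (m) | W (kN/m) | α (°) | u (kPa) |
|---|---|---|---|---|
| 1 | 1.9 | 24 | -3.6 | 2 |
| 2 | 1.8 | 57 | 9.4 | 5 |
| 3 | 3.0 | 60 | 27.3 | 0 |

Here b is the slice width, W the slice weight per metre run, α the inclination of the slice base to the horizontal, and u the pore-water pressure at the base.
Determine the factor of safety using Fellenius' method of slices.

FS = 1.69

Ordinary method of slices: FS = Σ[c'·Δl_i + (W_i cosα_i − u_i·Δl_i)·tanφ'] / Σ W_i sinα_i, with Δl_i = b_i / cosα_i.
Slice 1: Δl = 1.9/cos(-3.6°) = 1.904 m; N'_1 = 24·cos(-3.6°) − 2·1.904 = 20.1; c'Δl = 1.90; W sinα = -1.5
Slice 2: Δl = 1.8/cos9.4° = 1.824 m; N'_2 = 57·cos9.4° − 5·1.824 = 47.1; c'Δl = 1.82; W sinα = 9.3
Slice 3: Δl = 3.0/cos27.3° = 3.376 m; N'_3 = 60·cos27.3° − 0·3.376 = 53.3; c'Δl = 3.38; W sinα = 27.5
Σc'Δl = 7.1 kN/m; ΣN' = 120.6 kN/m; ΣW sinα = 35.3 kN/m
Resisting = 7.1 + 120.6·tan23.6° = 7.1 + 52.7 = 59.8 kN/m
FS = 59.8 / 35.3 = 1.693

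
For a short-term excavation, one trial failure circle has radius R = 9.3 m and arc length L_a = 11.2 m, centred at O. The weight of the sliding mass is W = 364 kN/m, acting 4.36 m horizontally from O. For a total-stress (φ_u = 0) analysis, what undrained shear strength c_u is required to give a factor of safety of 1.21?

FS = c_u·L_a·R / (W·d), so c_u = FS·W·d / (L_a·R).
c_u = 1.21·364·4.36 / (11.20·9.3) = 1920.3 / 104.16 = 18.44 kPa

c_u = 18.4 kPa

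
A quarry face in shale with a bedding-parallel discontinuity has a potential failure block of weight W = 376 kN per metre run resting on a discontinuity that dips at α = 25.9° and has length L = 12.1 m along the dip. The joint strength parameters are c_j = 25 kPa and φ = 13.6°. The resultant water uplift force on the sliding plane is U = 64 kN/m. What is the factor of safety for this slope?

Resolving the block weight along and normal to the plane and applying the Mohr–Coulomb strength on the joint:
N' = W cosα − U = 376·cos25.9° − 64 = 274.2 kN/m
Driving force T = W sinα = 376·sin25.9° = 164.2 kN/m
Resisting force R = c_j·L + N'·tanφ = 25·12.1 + 274.2·tan13.6° = 302.5 + 66.3 = 368.8 kN/m
FS = R / T = 368.8 / 164.2 = 2.246

FS = 2.25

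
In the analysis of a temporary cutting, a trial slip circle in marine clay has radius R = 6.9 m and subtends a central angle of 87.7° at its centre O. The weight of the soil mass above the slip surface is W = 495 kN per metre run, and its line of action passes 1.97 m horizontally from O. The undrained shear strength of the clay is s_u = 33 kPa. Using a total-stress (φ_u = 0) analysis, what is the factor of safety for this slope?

FS = 2.47

Taking moments about the centre O, the resisting moment is provided by the undrained shear strength acting along the arc:
Arc length L_a = R·θ = 6.9·(87.7°·π/180) = 6.9·1.5307 = 10.56 m
M_R = s_u·L_a·R = 33·10.56·6.9 = 2404.9 kN·m/m
M_D = W·d = 495·1.97 = 975.1 kN·m/m
FS = M_R / M_D = 2404.9 / 975.1 = 2.466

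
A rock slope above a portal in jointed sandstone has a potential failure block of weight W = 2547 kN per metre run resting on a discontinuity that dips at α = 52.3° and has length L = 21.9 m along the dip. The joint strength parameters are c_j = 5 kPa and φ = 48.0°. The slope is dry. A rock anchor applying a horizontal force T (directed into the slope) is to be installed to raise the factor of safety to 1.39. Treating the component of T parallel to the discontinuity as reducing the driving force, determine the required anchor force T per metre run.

Resolving forces along and normal to the sliding plane, with the horizontal anchor force T adding T·sinα to the effective normal force and T·cosα acting up the plane against the driving force:
FS = [c_jL + (W cosα + T sinα) tanφ] / [W sinα − T cosα]
Without the anchor: N' = 1557.6 kN/m, driving T_d = 2015.2 kN/m, resisting R = 5·21.9 + 1557.6·tan48.0° = 1839.3 kN/m, FS = 0.91.
Setting FS = 1.39 and solving for T:
1.39·(2015.2 − T cos52.3°) = 1839.3 + T sin52.3°·tan48.0°
T·(sin52.3°·tan48.0° + 1.39·cos52.3°) = 1.39·2015.2 − 1839.3
T·(0.7912·1.1106 + 1.39·0.6115) = 2801.2 − 1839.3 = 961.8
T·1.7288 = 961.8
T = 556.4 kN/m

T = 556 kN/m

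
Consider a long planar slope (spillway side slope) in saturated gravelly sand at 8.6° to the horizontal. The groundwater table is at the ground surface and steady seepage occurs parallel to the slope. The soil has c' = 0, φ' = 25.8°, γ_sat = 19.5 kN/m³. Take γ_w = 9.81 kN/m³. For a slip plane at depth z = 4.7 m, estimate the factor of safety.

With seepage parallel to the slope and the water table at the surface, the effective normal stress on the slip plane uses the buoyant unit weight γ' = γ_sat − γ_w while the driving shear stress uses γ_sat:
FS = [c' + γ' z cos²β tanφ'] / [γ_sat z sinβ cosβ]
(For c' = 0 this reduces to FS = (γ'/γ_sat)·tanφ'/tanβ.)
γ' = 19.5 − 9.81 = 9.69 kN/m³
Numerator = 0.0 + 9.69·4.7·cos²8.6°·tan25.8° = 0.0 + 9.69·4.7·0.9776·0.4834 = 21.524 kPa
Denominator = 19.5·4.7·sin8.6°·cos8.6° = 19.5·4.7·0.1495·0.9888 = 13.551 kPa
FS = 21.524 / 13.551 = 1.588

FS = 1.59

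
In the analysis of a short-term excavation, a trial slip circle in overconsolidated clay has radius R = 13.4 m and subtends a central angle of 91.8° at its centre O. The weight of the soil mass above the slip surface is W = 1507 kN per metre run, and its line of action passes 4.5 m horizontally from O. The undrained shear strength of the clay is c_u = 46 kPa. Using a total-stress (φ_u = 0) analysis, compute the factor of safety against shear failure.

FS = 1.95

Taking moments about the centre O, the resisting moment is provided by the undrained shear strength acting along the arc:
Arc length L_a = R·θ = 13.4·(91.8°·π/180) = 13.4·1.6022 = 21.47 m
M_R = c_u·L_a·R = 46·21.47·13.4 = 13233.9 kN·m/m
M_D = W·d = 1507·4.5 = 6781.5 kN·m/m
FS = M_R / M_D = 13233.9 / 6781.5 = 1.951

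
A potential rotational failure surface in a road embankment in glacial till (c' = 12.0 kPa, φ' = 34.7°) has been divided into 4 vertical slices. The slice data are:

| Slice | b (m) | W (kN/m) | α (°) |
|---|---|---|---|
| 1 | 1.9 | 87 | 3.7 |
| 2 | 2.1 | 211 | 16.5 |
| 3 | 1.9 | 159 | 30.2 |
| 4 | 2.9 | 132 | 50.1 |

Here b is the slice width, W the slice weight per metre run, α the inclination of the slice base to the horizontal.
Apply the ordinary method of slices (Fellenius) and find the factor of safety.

FS = 1.96

Ordinary method of slices: FS = Σ[c'·Δl_i + (W_i cosα_i)·tanφ'] / Σ W_i sinα_i, with Δl_i = b_i / cosα_i.
Slice 1: Δl = 1.9/cos3.7° = 1.904 m; N'_1 = 87·cos3.7° = 86.8; c'Δl = 22.85; W sinα = 5.6
Slice 2: Δl = 2.1/cos16.5° = 2.190 m; N'_2 = 211·cos16.5° = 202.3; c'Δl = 26.28; W sinα = 59.9
Slice 3: Δl = 1.9/cos30.2° = 2.198 m; N'_3 = 159·cos30.2° = 137.4; c'Δl = 26.38; W sinα = 80.0
Slice 4: Δl = 2.9/cos50.1° = 4.521 m; N'_4 = 132·cos50.1° = 84.7; c'Δl = 54.25; W sinα = 101.3
Σc'Δl = 129.8 kN/m; ΣN' = 511.2 kN/m; ΣW sinα = 246.8 kN/m
Resisting = 129.8 + 511.2·tan34.7° = 129.8 + 354.0 = 483.7 kN/m
FS = 483.7 / 246.8 = 1.960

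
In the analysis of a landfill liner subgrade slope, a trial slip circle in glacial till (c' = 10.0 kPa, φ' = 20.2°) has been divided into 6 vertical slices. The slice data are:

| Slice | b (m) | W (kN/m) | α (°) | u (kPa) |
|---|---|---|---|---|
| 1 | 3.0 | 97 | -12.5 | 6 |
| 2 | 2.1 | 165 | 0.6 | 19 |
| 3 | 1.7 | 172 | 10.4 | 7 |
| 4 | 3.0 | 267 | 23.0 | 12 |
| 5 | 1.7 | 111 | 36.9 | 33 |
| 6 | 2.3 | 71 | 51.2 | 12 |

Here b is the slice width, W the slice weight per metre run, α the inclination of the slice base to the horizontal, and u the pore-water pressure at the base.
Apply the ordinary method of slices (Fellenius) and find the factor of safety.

FS = 1.57

Ordinary method of slices: FS = Σ[c'·Δl_i + (W_i cosα_i − u_i·Δl_i)·tanφ'] / Σ W_i sinα_i, with Δl_i = b_i / cosα_i.
Slice 1: Δl = 3.0/cos(-12.5°) = 3.073 m; N'_1 = 97·cos(-12.5°) − 6·3.073 = 76.3; c'Δl = 30.73; W sinα = -21.0
Slice 2: Δl = 2.1/cos0.6° = 2.100 m; N'_2 = 165·cos0.6° − 19·2.100 = 125.1; c'Δl = 21.00; W sinα = 1.7
Slice 3: Δl = 1.7/cos10.4° = 1.728 m; N'_3 = 172·cos10.4° − 7·1.728 = 157.1; c'Δl = 17.28; W sinα = 31.0
Slice 4: Δl = 3.0/cos23.0° = 3.259 m; N'_4 = 267·cos23.0° − 12·3.259 = 206.7; c'Δl = 32.59; W sinα = 104.3
Slice 5: Δl = 1.7/cos36.9° = 2.126 m; N'_5 = 111·cos36.9° − 33·2.126 = 18.6; c'Δl = 21.26; W sinα = 66.6
Slice 6: Δl = 2.3/cos51.2° = 3.671 m; N'_6 = 71·cos51.2° − 12·3.671 = 0.4; c'Δl = 36.71; W sinα = 55.3
Σc'Δl = 159.6 kN/m; ΣN' = 584.1 kN/m; ΣW sinα = 238.1 kN/m
Resisting = 159.6 + 584.1·tan20.2° = 159.6 + 214.9 = 374.5 kN/m
FS = 374.5 / 238.1 = 1.573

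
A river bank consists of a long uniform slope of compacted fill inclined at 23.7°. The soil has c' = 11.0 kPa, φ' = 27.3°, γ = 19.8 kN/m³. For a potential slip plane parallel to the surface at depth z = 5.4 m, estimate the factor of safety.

FS = 1.46

For an infinite slope with a slip plane parallel to the surface (no pore pressure): FS = [c' + γz cos²β tanφ'] / [γz sinβ cosβ].
γz = 19.8·5.4 = 106.92 kN/m²
Numerator = 11.0 + 106.92·cos²23.7°·tan27.3° = 11.0 + 106.92·0.8384·0.5161 = 57.270 kPa
Denominator = 106.92·sin23.7°·cos23.7° = 106.92·0.4019·0.9157 = 39.352 kPa
FS = 57.270 / 39.352 = 1.455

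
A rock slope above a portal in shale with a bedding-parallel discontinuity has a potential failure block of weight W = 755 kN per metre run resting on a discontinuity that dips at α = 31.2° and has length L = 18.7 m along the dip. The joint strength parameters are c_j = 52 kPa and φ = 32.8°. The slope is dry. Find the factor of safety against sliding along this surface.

Resolving the block weight along and normal to the plane and applying the Mohr–Coulomb strength on the joint:
N' = W cosα = 755·cos31.2° = 645.8 kN/m
Driving force T = W sinα = 755·sin31.2° = 391.1 kN/m
Resisting force R = c_j·L + N'·tanφ = 52·18.7 + 645.8·tan32.8° = 972.4 + 416.2 = 1388.6 kN/m
FS = R / T = 1388.6 / 391.1 = 3.550

FS = 3.55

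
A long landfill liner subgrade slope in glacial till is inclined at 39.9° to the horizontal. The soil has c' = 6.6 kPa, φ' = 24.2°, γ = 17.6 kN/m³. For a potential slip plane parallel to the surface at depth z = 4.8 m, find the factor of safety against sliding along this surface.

FS = 0.70

For an infinite slope with a slip plane parallel to the surface (no pore pressure): FS = [c' + γz cos²β tanφ'] / [γz sinβ cosβ].
γz = 17.6·4.8 = 84.48 kN/m²
Numerator = 6.6 + 84.48·cos²39.9°·tan24.2° = 6.6 + 84.48·0.5885·0.4494 = 28.945 kPa
Denominator = 84.48·sin39.9°·cos39.9° = 84.48·0.6414·0.7672 = 41.572 kPa
FS = 28.945 / 41.572 = 0.696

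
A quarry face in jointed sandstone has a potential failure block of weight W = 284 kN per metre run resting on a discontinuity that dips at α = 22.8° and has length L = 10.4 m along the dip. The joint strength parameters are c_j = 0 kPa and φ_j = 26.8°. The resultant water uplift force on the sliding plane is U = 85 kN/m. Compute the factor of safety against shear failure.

FS = 0.81

Resolving the block weight along and normal to the plane and applying the Mohr–Coulomb strength on the joint:
N' = W cosα − U = 284·cos22.8° − 85 = 176.8 kN/m
Driving force T = W sinα = 284·sin22.8° = 110.1 kN/m
Resisting force R = c_j·L + N'·tanφ_j = 0·10.4 + 176.8·tan26.8° = 0.0 + 89.3 = 89.3 kN/m
FS = R / T = 89.3 / 110.1 = 0.812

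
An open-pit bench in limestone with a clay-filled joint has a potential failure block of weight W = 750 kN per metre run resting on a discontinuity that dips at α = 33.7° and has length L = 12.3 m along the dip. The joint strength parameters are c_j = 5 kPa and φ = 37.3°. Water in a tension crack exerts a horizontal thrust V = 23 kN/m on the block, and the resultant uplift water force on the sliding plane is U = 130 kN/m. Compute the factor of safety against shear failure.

Resolving the block weight along and normal to the plane and applying the Mohr–Coulomb strength on the joint:
N' = W cosα − U − V sinα = 750·cos33.7° − 130 − 23·sin33.7° = 481.2 kN/m
Driving force T = W sinα + V cosα = 750·sin33.7° + 23·cos33.7° = 435.3 kN/m
Resisting force R = c_j·L + N'·tanφ = 5·12.3 + 481.2·tan37.3° = 61.5 + 366.6 = 428.1 kN/m
FS = R / T = 428.1 / 435.3 = 0.983

FS = 0.98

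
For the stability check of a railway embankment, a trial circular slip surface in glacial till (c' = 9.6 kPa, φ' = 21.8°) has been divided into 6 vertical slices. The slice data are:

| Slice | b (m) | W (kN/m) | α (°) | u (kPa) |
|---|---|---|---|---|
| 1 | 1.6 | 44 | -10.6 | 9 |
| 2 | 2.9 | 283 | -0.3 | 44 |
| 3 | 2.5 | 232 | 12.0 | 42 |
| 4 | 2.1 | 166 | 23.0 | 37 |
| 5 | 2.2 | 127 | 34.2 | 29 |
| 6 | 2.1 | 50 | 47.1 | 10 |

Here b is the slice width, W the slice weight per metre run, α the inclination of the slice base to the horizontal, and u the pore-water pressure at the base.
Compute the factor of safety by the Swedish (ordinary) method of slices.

FS = 1.45

Ordinary method of slices: FS = Σ[c'·Δl_i + (W_i cosα_i − u_i·Δl_i)·tanφ'] / Σ W_i sinα_i, with Δl_i = b_i / cosα_i.
Slice 1: Δl = 1.6/cos(-10.6°) = 1.628 m; N'_1 = 44·cos(-10.6°) − 9·1.628 = 28.6; c'Δl = 15.63; W sinα = -8.1
Slice 2: Δl = 2.9/cos(-0.3°) = 2.900 m; N'_2 = 283·cos(-0.3°) − 44·2.900 = 155.4; c'Δl = 27.84; W sinα = -1.5
Slice 3: Δl = 2.5/cos12.0° = 2.556 m; N'_3 = 232·cos12.0° − 42·2.556 = 119.6; c'Δl = 24.54; W sinα = 48.2
Slice 4: Δl = 2.1/cos23.0° = 2.281 m; N'_4 = 166·cos23.0° − 37·2.281 = 68.4; c'Δl = 21.90; W sinα = 64.9
Slice 5: Δl = 2.2/cos34.2° = 2.660 m; N'_5 = 127·cos34.2° − 29·2.660 = 27.9; c'Δl = 25.54; W sinα = 71.4
Slice 6: Δl = 2.1/cos47.1° = 3.085 m; N'_6 = 50·cos47.1° − 10·3.085 = 3.2; c'Δl = 29.62; W sinα = 36.6
Σc'Δl = 145.1 kN/m; ΣN' = 403.1 kN/m; ΣW sinα = 211.5 kN/m
Resisting = 145.1 + 403.1·tan21.8° = 145.1 + 161.2 = 306.3 kN/m
FS = 306.3 / 211.5 = 1.448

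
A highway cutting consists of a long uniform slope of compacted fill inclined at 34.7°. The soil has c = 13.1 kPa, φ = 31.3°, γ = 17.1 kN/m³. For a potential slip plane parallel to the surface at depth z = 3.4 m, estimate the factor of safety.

FS = 1.36

For an infinite slope with a slip plane parallel to the surface (no pore pressure): FS = [c + γz cos²β tanφ] / [γz sinβ cosβ].
γz = 17.1·3.4 = 58.14 kN/m²
Numerator = 13.1 + 58.14·cos²34.7°·tan31.3° = 13.1 + 58.14·0.6759·0.6080 = 36.994 kPa
Denominator = 58.14·sin34.7°·cos34.7° = 58.14·0.5693·0.8221 = 27.211 kPa
FS = 36.994 / 27.211 = 1.359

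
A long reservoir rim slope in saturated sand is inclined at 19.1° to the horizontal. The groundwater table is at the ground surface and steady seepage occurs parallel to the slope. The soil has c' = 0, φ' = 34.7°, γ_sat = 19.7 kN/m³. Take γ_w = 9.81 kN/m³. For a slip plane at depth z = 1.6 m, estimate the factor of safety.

FS = 1.00

With seepage parallel to the slope and the water table at the surface, the effective normal stress on the slip plane uses the buoyant unit weight γ' = γ_sat − γ_w while the driving shear stress uses γ_sat:
FS = [c' + γ' z cos²β tanφ'] / [γ_sat z sinβ cosβ]
(For c' = 0 this reduces to FS = (γ'/γ_sat)·tanφ'/tanβ.)
γ' = 19.7 − 9.81 = 9.89 kN/m³
Numerator = 0.0 + 9.89·1.6·cos²19.1°·tan34.7° = 0.0 + 9.89·1.6·0.8929·0.6924 = 9.784 kPa
Denominator = 19.7·1.6·sin19.1°·cos19.1° = 19.7·1.6·0.3272·0.9449 = 9.746 kPa
FS = 9.784 / 9.746 = 1.004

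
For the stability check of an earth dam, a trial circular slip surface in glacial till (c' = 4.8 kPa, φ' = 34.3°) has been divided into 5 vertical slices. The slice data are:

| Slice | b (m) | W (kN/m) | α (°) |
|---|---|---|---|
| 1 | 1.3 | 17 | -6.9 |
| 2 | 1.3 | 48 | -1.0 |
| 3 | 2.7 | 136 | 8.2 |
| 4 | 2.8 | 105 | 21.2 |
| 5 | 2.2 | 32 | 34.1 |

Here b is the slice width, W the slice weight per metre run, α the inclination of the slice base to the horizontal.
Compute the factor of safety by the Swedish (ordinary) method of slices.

FS = 3.78

Ordinary method of slices: FS = Σ[c'·Δl_i + (W_i cosα_i)·tanφ'] / Σ W_i sinα_i, with Δl_i = b_i / cosα_i.
Slice 1: Δl = 1.3/cos(-6.9°) = 1.309 m; N'_1 = 17·cos(-6.9°) = 16.9; c'Δl = 6.29; W sinα = -2.0
Slice 2: Δl = 1.3/cos(-1.0°) = 1.300 m; N'_2 = 48·cos(-1.0°) = 48.0; c'Δl = 6.24; W sinα = -0.8
Slice 3: Δl = 2.7/cos8.2° = 2.728 m; N'_3 = 136·cos8.2° = 134.6; c'Δl = 13.09; W sinα = 19.4
Slice 4: Δl = 2.8/cos21.2° = 3.003 m; N'_4 = 105·cos21.2° = 97.9; c'Δl = 14.42; W sinα = 38.0
Slice 5: Δl = 2.2/cos34.1° = 2.657 m; N'_5 = 32·cos34.1° = 26.5; c'Δl = 12.75; W sinα = 17.9
Σc'Δl = 52.8 kN/m; ΣN' = 323.9 kN/m; ΣW sinα = 72.4 kN/m
Resisting = 52.8 + 323.9·tan34.3° = 52.8 + 220.9 = 273.7 kN/m
FS = 273.7 / 72.4 = 3.779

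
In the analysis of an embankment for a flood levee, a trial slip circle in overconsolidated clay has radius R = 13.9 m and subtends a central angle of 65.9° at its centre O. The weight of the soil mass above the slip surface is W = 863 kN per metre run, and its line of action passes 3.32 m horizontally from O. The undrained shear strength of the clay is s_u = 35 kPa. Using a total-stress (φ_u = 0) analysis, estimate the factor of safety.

FS = 2.71

Taking moments about the centre O, the resisting moment is provided by the undrained shear strength acting along the arc:
Arc length L_a = R·θ = 13.9·(65.9°·π/180) = 13.9·1.1502 = 15.99 m
M_R = s_u·L_a·R = 35·15.99·13.9 = 7777.9 kN·m/m
M_D = W·d = 863·3.32 = 2865.2 kN·m/m
FS = M_R / M_D = 7777.9 / 2865.2 = 2.715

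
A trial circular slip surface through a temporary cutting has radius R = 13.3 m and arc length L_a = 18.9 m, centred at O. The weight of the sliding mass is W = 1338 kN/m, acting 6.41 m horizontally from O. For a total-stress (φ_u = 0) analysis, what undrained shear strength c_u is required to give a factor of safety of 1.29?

FS = c_u·L_a·R / (W·d), so c_u = FS·W·d / (L_a·R).
c_u = 1.29·1338·6.41 / (18.90·13.3) = 11063.8 / 251.37 = 44.01 kPa

c_u = 44.0 kPa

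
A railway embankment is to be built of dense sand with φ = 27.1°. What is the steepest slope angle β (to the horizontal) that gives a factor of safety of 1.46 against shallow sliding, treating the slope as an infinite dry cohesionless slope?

β = 19.3°

For an infinite dry cohesionless slope FS = tanφ/tanβ, so tanβ = tanφ / FS.
tanβ = tan27.1° / 1.46 = 0.5117 / 1.46 = 0.3505
β = arctan(0.3505) = 19.32°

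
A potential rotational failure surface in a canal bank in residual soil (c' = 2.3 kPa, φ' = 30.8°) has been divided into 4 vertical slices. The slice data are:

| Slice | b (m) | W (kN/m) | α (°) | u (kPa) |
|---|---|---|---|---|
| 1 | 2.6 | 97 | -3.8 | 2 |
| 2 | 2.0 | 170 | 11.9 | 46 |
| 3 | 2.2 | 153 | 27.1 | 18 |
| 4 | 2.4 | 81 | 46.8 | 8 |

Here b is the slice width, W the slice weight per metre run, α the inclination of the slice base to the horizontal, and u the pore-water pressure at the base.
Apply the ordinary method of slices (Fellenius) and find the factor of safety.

FS = 1.23

Ordinary method of slices: FS = Σ[c'·Δl_i + (W_i cosα_i − u_i·Δl_i)·tanφ'] / Σ W_i sinα_i, with Δl_i = b_i / cosα_i.
Slice 1: Δl = 2.6/cos(-3.8°) = 2.606 m; N'_1 = 97·cos(-3.8°) − 2·2.606 = 91.6; c'Δl = 5.99; W sinα = -6.4
Slice 2: Δl = 2.0/cos11.9° = 2.044 m; N'_2 = 170·cos11.9° − 46·2.044 = 72.3; c'Δl = 4.70; W sinα = 35.1
Slice 3: Δl = 2.2/cos27.1° = 2.471 m; N'_3 = 153·cos27.1° − 18·2.471 = 91.7; c'Δl = 5.68; W sinα = 69.7
Slice 4: Δl = 2.4/cos46.8° = 3.506 m; N'_4 = 81·cos46.8° − 8·3.506 = 27.4; c'Δl = 8.06; W sinα = 59.0
Σc'Δl = 24.4 kN/m; ΣN' = 283.0 kN/m; ΣW sinα = 157.4 kN/m
Resisting = 24.4 + 283.0·tan30.8° = 24.4 + 168.7 = 193.2 kN/m
FS = 193.2 / 157.4 = 1.227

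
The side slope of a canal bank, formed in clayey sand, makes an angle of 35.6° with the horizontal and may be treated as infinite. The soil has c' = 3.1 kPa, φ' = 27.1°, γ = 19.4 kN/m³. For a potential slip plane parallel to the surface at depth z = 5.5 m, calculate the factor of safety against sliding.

For an infinite slope with a slip plane parallel to the surface (no pore pressure): FS = [c' + γz cos²β tanφ'] / [γz sinβ cosβ].
γz = 19.4·5.5 = 106.70 kN/m²
Numerator = 3.1 + 106.70·cos²35.6°·tan27.1° = 3.1 + 106.70·0.6611·0.5117 = 39.199 kPa
Denominator = 106.70·sin35.6°·cos35.6° = 106.70·0.5821·0.8131 = 50.504 kPa
FS = 39.199 / 50.504 = 0.776

FS = 0.78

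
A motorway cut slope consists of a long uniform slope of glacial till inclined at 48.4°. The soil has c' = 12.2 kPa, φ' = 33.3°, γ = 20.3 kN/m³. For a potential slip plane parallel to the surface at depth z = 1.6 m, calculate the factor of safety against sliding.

FS = 1.34

For an infinite slope with a slip plane parallel to the surface (no pore pressure): FS = [c' + γz cos²β tanφ'] / [γz sinβ cosβ].
γz = 20.3·1.6 = 32.48 kN/m²
Numerator = 12.2 + 32.48·cos²48.4°·tan33.3° = 12.2 + 32.48·0.4408·0.6569 = 21.605 kPa
Denominator = 32.48·sin48.4°·cos48.4° = 32.48·0.7478·0.6639 = 16.126 kPa
FS = 21.605 / 16.126 = 1.340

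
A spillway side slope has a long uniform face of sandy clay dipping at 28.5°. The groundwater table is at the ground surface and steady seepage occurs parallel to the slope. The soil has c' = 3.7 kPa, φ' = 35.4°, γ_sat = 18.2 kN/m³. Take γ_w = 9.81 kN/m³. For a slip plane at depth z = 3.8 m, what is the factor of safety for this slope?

With seepage parallel to the slope and the water table at the surface, the effective normal stress on the slip plane uses the buoyant unit weight γ' = γ_sat − γ_w while the driving shear stress uses γ_sat:
FS = [c' + γ' z cos²β tanφ'] / [γ_sat z sinβ cosβ]
γ' = 18.2 − 9.81 = 8.39 kN/m³
Numerator = 3.7 + 8.39·3.8·cos²28.5°·tan35.4° = 3.7 + 8.39·3.8·0.7723·0.7107 = 21.199 kPa
Denominator = 18.2·3.8·sin28.5°·cos28.5° = 18.2·3.8·0.4772·0.8788 = 29.001 kPa
FS = 21.199 / 29.001 = 0.731

FS = 0.73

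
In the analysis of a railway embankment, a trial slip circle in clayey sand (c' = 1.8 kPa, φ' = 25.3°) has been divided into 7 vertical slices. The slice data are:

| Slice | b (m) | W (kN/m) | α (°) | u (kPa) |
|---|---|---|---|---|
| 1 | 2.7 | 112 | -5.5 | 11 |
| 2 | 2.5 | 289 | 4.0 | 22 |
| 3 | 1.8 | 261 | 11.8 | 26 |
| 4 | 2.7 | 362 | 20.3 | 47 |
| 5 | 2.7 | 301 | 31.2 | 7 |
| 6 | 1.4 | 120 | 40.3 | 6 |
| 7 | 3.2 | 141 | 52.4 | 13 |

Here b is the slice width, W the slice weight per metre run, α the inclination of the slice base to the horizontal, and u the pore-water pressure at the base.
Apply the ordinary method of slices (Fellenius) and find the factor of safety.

FS = 1.01

Ordinary method of slices: FS = Σ[c'·Δl_i + (W_i cosα_i − u_i·Δl_i)·tanφ'] / Σ W_i sinα_i, with Δl_i = b_i / cosα_i.
Slice 1: Δl = 2.7/cos(-5.5°) = 2.712 m; N'_1 = 112·cos(-5.5°) − 11·2.712 = 81.6; c'Δl = 4.88; W sinα = -10.7
Slice 2: Δl = 2.5/cos4.0° = 2.506 m; N'_2 = 289·cos4.0° − 22·2.506 = 233.2; c'Δl = 4.51; W sinα = 20.2
Slice 3: Δl = 1.8/cos11.8° = 1.839 m; N'_3 = 261·cos11.8° − 26·1.839 = 207.7; c'Δl = 3.31; W sinα = 53.4
Slice 4: Δl = 2.7/cos20.3° = 2.879 m; N'_4 = 362·cos20.3° − 47·2.879 = 204.2; c'Δl = 5.18; W sinα = 125.6
Slice 5: Δl = 2.7/cos31.2° = 3.157 m; N'_5 = 301·cos31.2° − 7·3.157 = 235.4; c'Δl = 5.68; W sinα = 155.9
Slice 6: Δl = 1.4/cos40.3° = 1.836 m; N'_6 = 120·cos40.3° − 6·1.836 = 80.5; c'Δl = 3.30; W sinα = 77.6
Slice 7: Δl = 3.2/cos52.4° = 5.245 m; N'_7 = 141·cos52.4° − 13·5.245 = 17.8; c'Δl = 9.44; W sinα = 111.7
Σc'Δl = 36.3 kN/m; ΣN' = 1060.4 kN/m; ΣW sinα = 533.6 kN/m
Resisting = 36.3 + 1060.4·tan25.3° = 36.3 + 501.3 = 537.6 kN/m
FS = 537.6 / 533.6 = 1.007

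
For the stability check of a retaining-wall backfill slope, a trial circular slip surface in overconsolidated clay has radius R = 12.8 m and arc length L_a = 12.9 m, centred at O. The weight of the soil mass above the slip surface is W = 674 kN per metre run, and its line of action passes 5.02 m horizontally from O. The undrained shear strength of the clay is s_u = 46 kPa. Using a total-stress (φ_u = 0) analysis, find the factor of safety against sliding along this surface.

FS = 2.24

Taking moments about the centre O, the resisting moment is provided by the undrained shear strength acting along the arc:
M_R = s_u·L_a·R = 46·12.90·12.8 = 7595.5 kN·m/m
M_D = W·d = 674·5.02 = 3383.5 kN·m/m
FS = M_R / M_D = 7595.5 / 3383.5 = 2.245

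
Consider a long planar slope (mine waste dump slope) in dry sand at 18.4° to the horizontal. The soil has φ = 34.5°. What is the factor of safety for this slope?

For a dry cohesionless infinite slope the factor of safety is FS = tanφ / tanβ.
FS = tan34.5° / tan18.4° = 0.6873 / 0.3327 = 2.066

FS = 2.07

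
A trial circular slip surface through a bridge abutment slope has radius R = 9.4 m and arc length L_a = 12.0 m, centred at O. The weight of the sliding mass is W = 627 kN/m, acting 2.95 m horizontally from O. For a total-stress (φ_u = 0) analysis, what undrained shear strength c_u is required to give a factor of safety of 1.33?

c_u = 21.8 kPa

FS = c_u·L_a·R / (W·d), so c_u = FS·W·d / (L_a·R).
c_u = 1.33·627·2.95 / (12.00·9.4) = 2460.0 / 112.80 = 21.81 kPa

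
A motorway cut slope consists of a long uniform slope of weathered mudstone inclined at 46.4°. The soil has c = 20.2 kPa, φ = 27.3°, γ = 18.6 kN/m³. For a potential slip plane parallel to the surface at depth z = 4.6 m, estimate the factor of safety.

FS = 0.96

For an infinite slope with a slip plane parallel to the surface (no pore pressure): FS = [c + γz cos²β tanφ] / [γz sinβ cosβ].
γz = 18.6·4.6 = 85.56 kN/m²
Numerator = 20.2 + 85.56·cos²46.4°·tan27.3° = 20.2 + 85.56·0.4756·0.5161 = 41.202 kPa
Denominator = 85.56·sin46.4°·cos46.4° = 85.56·0.7242·0.6896 = 42.729 kPa
FS = 41.202 / 42.729 = 0.964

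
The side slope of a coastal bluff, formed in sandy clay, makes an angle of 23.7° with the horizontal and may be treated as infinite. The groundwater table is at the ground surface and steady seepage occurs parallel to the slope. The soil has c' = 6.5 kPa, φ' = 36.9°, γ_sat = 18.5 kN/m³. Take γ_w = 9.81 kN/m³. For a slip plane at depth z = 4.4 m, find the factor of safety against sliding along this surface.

FS = 1.02

With seepage parallel to the slope and the water table at the surface, the effective normal stress on the slip plane uses the buoyant unit weight γ' = γ_sat − γ_w while the driving shear stress uses γ_sat:
FS = [c' + γ' z cos²β tanφ'] / [γ_sat z sinβ cosβ]
γ' = 18.5 − 9.81 = 8.69 kN/m³
Numerator = 6.5 + 8.69·4.4·cos²23.7°·tan36.9° = 6.5 + 8.69·4.4·0.8384·0.7508 = 30.570 kPa
Denominator = 18.5·4.4·sin23.7°·cos23.7° = 18.5·4.4·0.4019·0.9157 = 29.959 kPa
FS = 30.570 / 29.959 = 1.020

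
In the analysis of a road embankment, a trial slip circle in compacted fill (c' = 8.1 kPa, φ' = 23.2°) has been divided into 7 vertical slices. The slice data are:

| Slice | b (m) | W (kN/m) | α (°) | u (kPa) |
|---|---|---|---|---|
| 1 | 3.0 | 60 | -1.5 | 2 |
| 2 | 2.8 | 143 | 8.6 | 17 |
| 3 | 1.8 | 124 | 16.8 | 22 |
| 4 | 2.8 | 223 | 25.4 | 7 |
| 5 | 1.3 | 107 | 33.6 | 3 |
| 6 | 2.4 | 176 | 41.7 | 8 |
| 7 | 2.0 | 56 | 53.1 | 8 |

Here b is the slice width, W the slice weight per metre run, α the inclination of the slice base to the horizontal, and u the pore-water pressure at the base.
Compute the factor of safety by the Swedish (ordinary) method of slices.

FS = 1.10

Ordinary method of slices: FS = Σ[c'·Δl_i + (W_i cosα_i − u_i·Δl_i)·tanφ'] / Σ W_i sinα_i, with Δl_i = b_i / cosα_i.
Slice 1: Δl = 3.0/cos(-1.5°) = 3.001 m; N'_1 = 60·cos(-1.5°) − 2·3.001 = 54.0; c'Δl = 24.31; W sinα = -1.6
Slice 2: Δl = 2.8/cos8.6° = 2.832 m; N'_2 = 143·cos8.6° − 17·2.832 = 93.3; c'Δl = 22.94; W sinα = 21.4
Slice 3: Δl = 1.8/cos16.8° = 1.880 m; N'_3 = 124·cos16.8° − 22·1.880 = 77.3; c'Δl = 15.23; W sinα = 35.8
Slice 4: Δl = 2.8/cos25.4° = 3.100 m; N'_4 = 223·cos25.4° − 7·3.100 = 179.7; c'Δl = 25.11; W sinα = 95.7
Slice 5: Δl = 1.3/cos33.6° = 1.561 m; N'_5 = 107·cos33.6° − 3·1.561 = 84.4; c'Δl = 12.64; W sinα = 59.2
Slice 6: Δl = 2.4/cos41.7° = 3.214 m; N'_6 = 176·cos41.7° − 8·3.214 = 105.7; c'Δl = 26.04; W sinα = 117.1
Slice 7: Δl = 2.0/cos53.1° = 3.331 m; N'_7 = 56·cos53.1° − 8·3.331 = 7.0; c'Δl = 26.98; W sinα = 44.8
Σc'Δl = 153.2 kN/m; ΣN' = 601.4 kN/m; ΣW sinα = 372.4 kN/m
Resisting = 153.2 + 601.4·tan23.2° = 153.2 + 257.8 = 411.0 kN/m
FS = 411.0 / 372.4 = 1.104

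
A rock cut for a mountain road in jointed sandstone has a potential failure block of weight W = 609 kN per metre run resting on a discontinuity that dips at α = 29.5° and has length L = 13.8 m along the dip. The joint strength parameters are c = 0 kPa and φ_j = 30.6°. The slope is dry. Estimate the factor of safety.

Resolving the block weight along and normal to the plane and applying the Mohr–Coulomb strength on the joint:
N' = W cosα = 609·cos29.5° = 530.0 kN/m
Driving force T = W sinα = 609·sin29.5° = 299.9 kN/m
Resisting force R = c·L + N'·tanφ_j = 0·13.8 + 530.0·tan30.6° = 0.0 + 313.5 = 313.5 kN/m
FS = R / T = 313.5 / 299.9 = 1.045

FS = 1.05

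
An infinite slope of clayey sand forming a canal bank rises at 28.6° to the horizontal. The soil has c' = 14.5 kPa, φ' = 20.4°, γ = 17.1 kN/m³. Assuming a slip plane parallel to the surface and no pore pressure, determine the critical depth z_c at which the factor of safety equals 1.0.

z_c = 6.35 m

Setting FS = 1.00 in FS = [c' + γz cos²β tanφ'] / [γz sinβ cosβ] and solving for z:
z = c' / [γ cosβ (FS·sinβ − cosβ·tanφ')]
  = 14.5 / [17.1·cos28.6°·(1.00·sin28.6° − cos28.6°·tan20.4°)]
  = 14.5 / [17.1·0.8780·(1.00·0.4787 − 0.8780·0.3719)]
  = 14.5 / 2.2846 = 6.347 m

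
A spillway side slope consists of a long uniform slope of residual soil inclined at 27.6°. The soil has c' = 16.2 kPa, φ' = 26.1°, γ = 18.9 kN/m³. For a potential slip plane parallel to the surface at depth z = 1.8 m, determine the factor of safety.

FS = 2.10

For an infinite slope with a slip plane parallel to the surface (no pore pressure): FS = [c' + γz cos²β tanφ'] / [γz sinβ cosβ].
γz = 18.9·1.8 = 34.02 kN/m²
Numerator = 16.2 + 34.02·cos²27.6°·tan26.1° = 16.2 + 34.02·0.7854·0.4899 = 29.289 kPa
Denominator = 34.02·sin27.6°·cos27.6° = 34.02·0.4633·0.8862 = 13.968 kPa
FS = 29.289 / 13.968 = 2.097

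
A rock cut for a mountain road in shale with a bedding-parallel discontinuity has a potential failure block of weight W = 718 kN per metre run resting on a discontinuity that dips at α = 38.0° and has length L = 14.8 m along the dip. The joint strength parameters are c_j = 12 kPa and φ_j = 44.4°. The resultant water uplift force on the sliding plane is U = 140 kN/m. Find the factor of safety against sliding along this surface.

FS = 1.35

Resolving the block weight along and normal to the plane and applying the Mohr–Coulomb strength on the joint:
N' = W cosα − U = 718·cos38.0° − 140 = 425.8 kN/m
Driving force T = W sinα = 718·sin38.0° = 442.0 kN/m
Resisting force R = c_j·L + N'·tanφ_j = 12·14.8 + 425.8·tan44.4° = 177.6 + 417.0 = 594.6 kN/m
FS = R / T = 594.6 / 442.0 = 1.345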